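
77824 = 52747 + 25077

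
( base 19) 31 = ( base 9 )64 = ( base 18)34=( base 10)58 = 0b111010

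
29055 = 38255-9200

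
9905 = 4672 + 5233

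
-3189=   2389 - 5578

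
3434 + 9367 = 12801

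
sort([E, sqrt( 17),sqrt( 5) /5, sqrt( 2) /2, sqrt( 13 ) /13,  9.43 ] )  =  [sqrt( 13) /13,sqrt(5 )/5, sqrt( 2)/2, E,sqrt( 17),9.43]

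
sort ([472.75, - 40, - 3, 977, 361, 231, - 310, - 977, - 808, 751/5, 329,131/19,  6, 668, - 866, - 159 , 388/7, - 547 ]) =[ -977, - 866, - 808,-547, - 310,- 159,  -  40, - 3,6, 131/19, 388/7, 751/5,231, 329, 361, 472.75,668,977] 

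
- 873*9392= - 8199216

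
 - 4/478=-1 + 237/239 = - 0.01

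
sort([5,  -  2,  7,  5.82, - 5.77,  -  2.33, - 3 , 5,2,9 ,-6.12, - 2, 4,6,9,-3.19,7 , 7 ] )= [ - 6.12,  -  5.77, - 3.19, - 3, - 2.33,  -  2, - 2,2,4,5,5,  5.82, 6,7, 7,7,9,  9] 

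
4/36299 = 4/36299 = 0.00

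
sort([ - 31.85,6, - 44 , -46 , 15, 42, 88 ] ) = [ - 46, -44,  -  31.85 , 6,15,42,88] 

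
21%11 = 10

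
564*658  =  371112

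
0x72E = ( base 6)12302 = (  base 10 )1838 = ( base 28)29i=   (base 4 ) 130232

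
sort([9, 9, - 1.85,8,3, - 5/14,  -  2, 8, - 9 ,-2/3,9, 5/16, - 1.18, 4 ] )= [ - 9, - 2, - 1.85, - 1.18, - 2/3, - 5/14, 5/16, 3,4, 8, 8, 9, 9,  9]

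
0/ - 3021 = 0/1  =  - 0.00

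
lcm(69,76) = 5244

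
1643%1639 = 4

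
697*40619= 28311443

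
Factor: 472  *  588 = 277536  =  2^5*3^1*7^2*59^1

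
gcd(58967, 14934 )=1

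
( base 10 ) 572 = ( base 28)KC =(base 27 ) L5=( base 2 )1000111100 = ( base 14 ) 2CC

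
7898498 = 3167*2494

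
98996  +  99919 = 198915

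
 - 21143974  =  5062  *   ( -4177 )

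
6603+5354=11957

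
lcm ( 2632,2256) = 15792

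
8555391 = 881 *9711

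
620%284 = 52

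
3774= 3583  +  191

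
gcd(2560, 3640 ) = 40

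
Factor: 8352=2^5 * 3^2 *29^1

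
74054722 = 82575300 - 8520578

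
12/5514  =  2/919 = 0.00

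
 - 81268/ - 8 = 10158  +  1/2 = 10158.50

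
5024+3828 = 8852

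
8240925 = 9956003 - 1715078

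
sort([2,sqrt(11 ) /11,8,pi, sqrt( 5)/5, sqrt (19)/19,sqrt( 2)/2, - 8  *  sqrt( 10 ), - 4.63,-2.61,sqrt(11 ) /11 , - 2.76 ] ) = [ - 8 * sqrt (10), -4.63, - 2.76,-2.61,sqrt( 19) /19,  sqrt( 11 ) /11, sqrt( 11)/11,sqrt( 5 )/5, sqrt(2 ) /2,  2,  pi, 8] 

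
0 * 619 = 0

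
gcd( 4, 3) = 1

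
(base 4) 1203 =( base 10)99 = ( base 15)69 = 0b1100011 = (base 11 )90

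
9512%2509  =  1985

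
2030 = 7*290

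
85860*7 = 601020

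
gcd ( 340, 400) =20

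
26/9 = 2 + 8/9  =  2.89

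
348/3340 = 87/835 = 0.10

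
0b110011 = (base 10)51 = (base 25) 21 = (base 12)43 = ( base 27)1o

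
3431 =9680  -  6249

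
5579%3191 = 2388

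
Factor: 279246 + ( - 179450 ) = 2^2*61^1*409^1 = 99796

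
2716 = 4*679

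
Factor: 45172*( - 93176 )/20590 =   -  2^4*5^( - 1 )*19^1*23^1*29^( - 1)*71^( - 1 )*491^1*613^1  =  - 2104473136/10295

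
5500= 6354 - 854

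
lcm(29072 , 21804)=87216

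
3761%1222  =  95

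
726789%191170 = 153279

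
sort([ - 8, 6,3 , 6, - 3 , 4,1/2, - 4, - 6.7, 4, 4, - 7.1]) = [ - 8,-7.1,  -  6.7, - 4, - 3,1/2, 3,  4, 4,4,6, 6]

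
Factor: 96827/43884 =2^(-2) * 3^(  -  2) * 23^ ( - 1)*53^( - 1 )*96827^1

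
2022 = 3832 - 1810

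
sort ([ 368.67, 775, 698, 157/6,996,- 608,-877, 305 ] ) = [ -877,-608, 157/6, 305, 368.67,698, 775,996 ] 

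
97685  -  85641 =12044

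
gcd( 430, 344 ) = 86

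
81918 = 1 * 81918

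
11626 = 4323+7303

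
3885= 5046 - 1161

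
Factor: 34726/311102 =11^(-1)*79^(- 1) * 97^1 = 97/869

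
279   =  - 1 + 280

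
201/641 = 201/641  =  0.31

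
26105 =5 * 5221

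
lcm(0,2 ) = 0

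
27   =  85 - 58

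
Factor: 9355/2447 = 5^1*1871^1 * 2447^( - 1)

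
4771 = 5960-1189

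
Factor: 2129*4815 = 3^2 * 5^1*107^1*2129^1 = 10251135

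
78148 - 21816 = 56332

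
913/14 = 65+3/14 = 65.21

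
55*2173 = 119515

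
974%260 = 194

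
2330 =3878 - 1548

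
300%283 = 17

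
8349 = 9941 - 1592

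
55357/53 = 1044 + 25/53 = 1044.47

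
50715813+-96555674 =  - 45839861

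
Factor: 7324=2^2*1831^1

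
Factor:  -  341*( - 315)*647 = 69497505= 3^2* 5^1 * 7^1 * 11^1*31^1*647^1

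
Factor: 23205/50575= 39/85 = 3^1*5^( - 1 )*13^1*17^ (-1 )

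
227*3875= 879625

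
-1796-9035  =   - 10831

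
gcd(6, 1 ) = 1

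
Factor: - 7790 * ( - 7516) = 58549640  =  2^3*5^1*19^1*41^1*1879^1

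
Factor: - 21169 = -21169^1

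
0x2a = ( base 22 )1k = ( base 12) 36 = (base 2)101010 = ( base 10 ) 42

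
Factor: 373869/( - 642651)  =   - 124623/214217=- 3^2*17^ ( - 1)*61^1*227^1*12601^ (  -  1) 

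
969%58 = 41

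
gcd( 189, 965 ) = 1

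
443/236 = 1 + 207/236=1.88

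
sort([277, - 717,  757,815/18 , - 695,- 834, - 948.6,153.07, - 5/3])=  [ - 948.6, - 834, - 717,  -  695, - 5/3,815/18,153.07,277,757] 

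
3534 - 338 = 3196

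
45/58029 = 15/19343 = 0.00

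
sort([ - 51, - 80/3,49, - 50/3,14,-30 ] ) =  [ - 51, - 30, - 80/3, - 50/3,14, 49 ] 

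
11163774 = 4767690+6396084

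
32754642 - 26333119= 6421523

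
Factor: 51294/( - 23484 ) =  - 2^( - 1)*19^( - 1 ) * 83^1 = - 83/38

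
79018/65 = 79018/65 = 1215.66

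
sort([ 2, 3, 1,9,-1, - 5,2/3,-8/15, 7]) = [ - 5, - 1, - 8/15,2/3, 1,2, 3,7,9 ] 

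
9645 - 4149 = 5496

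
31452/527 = 31452/527 = 59.68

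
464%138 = 50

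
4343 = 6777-2434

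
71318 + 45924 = 117242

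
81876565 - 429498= 81447067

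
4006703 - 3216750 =789953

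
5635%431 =32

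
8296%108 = 88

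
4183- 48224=-44041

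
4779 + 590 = 5369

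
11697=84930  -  73233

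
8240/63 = 8240/63 = 130.79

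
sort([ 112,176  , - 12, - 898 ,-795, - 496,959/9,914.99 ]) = [-898, - 795,-496, - 12,959/9,112,176,914.99 ]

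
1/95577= 1/95577 = 0.00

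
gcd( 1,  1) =1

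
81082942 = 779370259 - 698287317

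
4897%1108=465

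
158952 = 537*296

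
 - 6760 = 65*( - 104 ) 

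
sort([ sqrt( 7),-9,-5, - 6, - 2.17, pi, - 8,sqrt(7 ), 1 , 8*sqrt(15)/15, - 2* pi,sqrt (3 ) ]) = [ - 9,-8, - 2*pi, - 6, - 5, - 2.17, 1,sqrt(3 ),8*sqrt( 15)/15,sqrt( 7 ),sqrt( 7),pi]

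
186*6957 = 1294002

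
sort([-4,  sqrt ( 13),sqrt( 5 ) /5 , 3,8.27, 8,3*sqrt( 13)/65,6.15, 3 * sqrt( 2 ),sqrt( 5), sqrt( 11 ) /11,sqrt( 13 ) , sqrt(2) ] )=[ - 4, 3*sqrt ( 13 ) /65,sqrt (11 ) /11, sqrt(5) /5,sqrt( 2),  sqrt( 5 ) , 3,sqrt( 13), sqrt ( 13 ), 3*sqrt( 2),6.15,8, 8.27 ] 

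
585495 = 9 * 65055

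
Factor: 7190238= 2^1*3^1*11^1*108943^1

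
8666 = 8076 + 590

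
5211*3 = 15633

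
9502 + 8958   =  18460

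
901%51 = 34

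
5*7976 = 39880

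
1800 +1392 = 3192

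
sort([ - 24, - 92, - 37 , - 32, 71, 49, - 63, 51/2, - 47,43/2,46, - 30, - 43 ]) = [  -  92, - 63, - 47, - 43, - 37, - 32,-30,  -  24, 43/2,51/2, 46, 49,71 ]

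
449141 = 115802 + 333339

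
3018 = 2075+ 943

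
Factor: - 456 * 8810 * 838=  - 2^5*3^1* 5^1*19^1*419^1*881^1 = - 3366547680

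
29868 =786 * 38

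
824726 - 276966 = 547760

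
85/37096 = 85/37096=0.00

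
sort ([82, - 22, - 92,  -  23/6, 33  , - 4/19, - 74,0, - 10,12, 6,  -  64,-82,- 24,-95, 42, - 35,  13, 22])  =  [- 95,- 92, - 82, -74, -64, - 35, - 24, - 22,  -  10, -23/6,  -  4/19, 0, 6, 12, 13, 22, 33 , 42, 82 ]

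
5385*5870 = 31609950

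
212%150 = 62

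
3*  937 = 2811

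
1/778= 1/778 = 0.00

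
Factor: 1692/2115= 4/5=2^2 * 5^ ( - 1)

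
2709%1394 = 1315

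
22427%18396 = 4031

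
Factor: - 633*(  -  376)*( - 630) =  - 149945040 = - 2^4*3^3 * 5^1 *7^1 * 47^1*211^1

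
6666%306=240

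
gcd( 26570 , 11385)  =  5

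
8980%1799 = 1784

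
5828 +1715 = 7543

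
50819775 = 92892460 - 42072685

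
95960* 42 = 4030320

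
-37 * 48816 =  - 1806192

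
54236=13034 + 41202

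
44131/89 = 44131/89 =495.85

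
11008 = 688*16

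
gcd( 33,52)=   1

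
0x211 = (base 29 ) i7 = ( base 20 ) 169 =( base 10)529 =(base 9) 647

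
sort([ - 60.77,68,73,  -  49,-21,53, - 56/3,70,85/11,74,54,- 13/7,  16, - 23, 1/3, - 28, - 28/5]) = [ - 60.77, - 49 ,-28, - 23, - 21, - 56/3,  -  28/5, - 13/7, 1/3,85/11,16,53,54, 68, 70 , 73,74 ] 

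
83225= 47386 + 35839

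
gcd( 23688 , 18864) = 72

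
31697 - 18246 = 13451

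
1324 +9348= 10672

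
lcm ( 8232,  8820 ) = 123480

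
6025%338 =279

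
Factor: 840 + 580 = 2^2*5^1 * 71^1   =  1420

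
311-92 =219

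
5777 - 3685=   2092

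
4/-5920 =-1  +  1479/1480 = -0.00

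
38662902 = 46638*829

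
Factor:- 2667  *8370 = -22322790 = - 2^1 * 3^4 * 5^1 * 7^1*31^1*127^1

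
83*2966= 246178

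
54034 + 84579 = 138613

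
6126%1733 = 927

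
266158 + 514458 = 780616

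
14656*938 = 13747328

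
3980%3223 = 757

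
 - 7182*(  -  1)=7182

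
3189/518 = 6 + 81/518 = 6.16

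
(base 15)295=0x24e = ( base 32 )ie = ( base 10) 590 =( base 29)KA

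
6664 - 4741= 1923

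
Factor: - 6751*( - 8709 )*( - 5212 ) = -306436720308 = - 2^2*3^1*43^1*157^1*1303^1*2903^1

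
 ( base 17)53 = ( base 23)3J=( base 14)64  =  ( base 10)88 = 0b1011000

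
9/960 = 3/320 = 0.01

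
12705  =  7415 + 5290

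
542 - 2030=-1488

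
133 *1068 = 142044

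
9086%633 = 224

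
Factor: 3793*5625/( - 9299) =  - 3^2 * 5^4*17^(  -  1)*547^( - 1)*3793^1= - 21335625/9299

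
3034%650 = 434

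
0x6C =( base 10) 108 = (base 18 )60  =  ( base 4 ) 1230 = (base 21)53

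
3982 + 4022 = 8004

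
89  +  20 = 109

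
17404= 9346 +8058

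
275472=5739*48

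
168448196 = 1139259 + 167308937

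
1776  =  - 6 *(-296)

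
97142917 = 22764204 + 74378713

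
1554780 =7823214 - 6268434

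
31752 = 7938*4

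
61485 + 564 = 62049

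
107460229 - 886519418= - 779059189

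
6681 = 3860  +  2821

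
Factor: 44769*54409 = 2435836521 = 3^1*14923^1*54409^1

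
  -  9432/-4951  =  9432/4951 =1.91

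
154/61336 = 7/2788 = 0.00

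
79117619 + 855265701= 934383320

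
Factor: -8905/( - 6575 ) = 1781/1315 = 5^ ( - 1 )*13^1 * 137^1*263^ ( - 1)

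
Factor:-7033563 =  - 3^2*17^1*45971^1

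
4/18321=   4/18321= 0.00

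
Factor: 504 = 2^3*3^2*7^1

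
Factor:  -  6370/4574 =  - 3185/2287 = -5^1*7^2*13^1*2287^( - 1)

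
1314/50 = 26 + 7/25 = 26.28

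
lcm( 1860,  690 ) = 42780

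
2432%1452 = 980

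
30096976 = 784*38389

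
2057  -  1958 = 99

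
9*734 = 6606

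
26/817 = 26/817=0.03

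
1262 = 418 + 844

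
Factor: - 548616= -2^3*3^1 * 22859^1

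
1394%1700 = 1394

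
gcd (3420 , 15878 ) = 2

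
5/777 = 5/777   =  0.01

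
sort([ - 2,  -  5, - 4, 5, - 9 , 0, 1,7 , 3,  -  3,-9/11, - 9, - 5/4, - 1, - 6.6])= [ - 9,-9, - 6.6  , - 5, - 4, - 3, - 2, - 5/4, - 1 , - 9/11 , 0 , 1,3, 5, 7]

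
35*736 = 25760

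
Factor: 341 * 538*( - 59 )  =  - 10824022 = -2^1*11^1*31^1*59^1*269^1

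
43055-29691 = 13364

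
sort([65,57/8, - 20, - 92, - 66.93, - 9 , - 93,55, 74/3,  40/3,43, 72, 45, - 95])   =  [-95, - 93, - 92, - 66.93, - 20,-9, 57/8,40/3,74/3, 43,45 , 55,65,  72] 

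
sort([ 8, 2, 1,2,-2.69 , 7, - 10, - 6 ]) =[-10, - 6,  -  2.69, 1, 2,2,7,8]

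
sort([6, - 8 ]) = [ - 8,6]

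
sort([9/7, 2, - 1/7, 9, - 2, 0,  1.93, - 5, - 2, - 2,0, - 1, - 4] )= [ - 5, - 4, - 2, - 2, - 2, - 1, - 1/7,0, 0, 9/7, 1.93,2, 9]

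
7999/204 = 39 + 43/204 = 39.21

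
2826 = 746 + 2080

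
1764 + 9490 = 11254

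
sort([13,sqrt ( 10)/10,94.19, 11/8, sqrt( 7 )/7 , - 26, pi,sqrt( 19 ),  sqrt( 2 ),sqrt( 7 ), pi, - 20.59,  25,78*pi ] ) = [ - 26,- 20.59,sqrt(10 )/10, sqrt(7 ) /7, 11/8, sqrt (2), sqrt ( 7),pi,pi,sqrt(19 ), 13, 25 , 94.19, 78*pi ] 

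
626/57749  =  626/57749= 0.01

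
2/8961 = 2/8961 = 0.00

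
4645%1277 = 814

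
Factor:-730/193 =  - 2^1*5^1*73^1*193^(  -  1)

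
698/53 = 13 + 9/53 = 13.17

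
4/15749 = 4/15749 = 0.00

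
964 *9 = 8676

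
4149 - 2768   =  1381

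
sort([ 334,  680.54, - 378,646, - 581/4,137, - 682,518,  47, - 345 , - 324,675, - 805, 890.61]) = [ - 805, - 682, - 378,-345, - 324, - 581/4, 47 , 137,334,518,646, 675, 680.54, 890.61]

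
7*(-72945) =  - 510615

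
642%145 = 62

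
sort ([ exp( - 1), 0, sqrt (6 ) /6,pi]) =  [0,  exp( - 1 ),sqrt( 6)/6, pi] 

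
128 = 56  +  72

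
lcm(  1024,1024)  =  1024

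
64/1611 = 64/1611 = 0.04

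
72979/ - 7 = -72979/7= -10425.57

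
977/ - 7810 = -1+6833/7810 = -  0.13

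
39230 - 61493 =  - 22263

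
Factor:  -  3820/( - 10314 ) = 10/27  =  2^1*3^( - 3)*5^1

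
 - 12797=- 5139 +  - 7658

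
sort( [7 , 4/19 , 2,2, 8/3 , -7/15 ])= [ - 7/15 , 4/19,2 , 2, 8/3 , 7]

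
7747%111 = 88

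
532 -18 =514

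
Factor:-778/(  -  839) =2^1*389^1*839^( - 1 )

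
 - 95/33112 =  - 95/33112 = - 0.00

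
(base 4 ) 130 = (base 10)28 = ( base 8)34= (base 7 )40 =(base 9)31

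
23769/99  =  240+ 1/11 = 240.09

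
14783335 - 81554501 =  - 66771166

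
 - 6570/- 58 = 3285/29 = 113.28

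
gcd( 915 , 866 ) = 1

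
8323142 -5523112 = 2800030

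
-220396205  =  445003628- 665399833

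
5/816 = 5/816 = 0.01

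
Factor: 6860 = 2^2 * 5^1 * 7^3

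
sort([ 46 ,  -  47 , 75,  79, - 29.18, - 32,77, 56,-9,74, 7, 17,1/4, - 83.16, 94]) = [ - 83.16, - 47, - 32, - 29.18,-9, 1/4, 7, 17,46,56,74,  75, 77, 79, 94]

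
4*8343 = 33372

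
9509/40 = 237 + 29/40 = 237.72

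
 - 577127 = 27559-604686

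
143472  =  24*5978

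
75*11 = 825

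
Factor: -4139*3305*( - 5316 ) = 72719663820 = 2^2*3^1*5^1*443^1*661^1 * 4139^1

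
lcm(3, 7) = 21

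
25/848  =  25/848 = 0.03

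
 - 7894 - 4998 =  -12892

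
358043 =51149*7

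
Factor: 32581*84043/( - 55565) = -5^ (-1) * 31^1*229^1 * 367^1* 1051^1*11113^( - 1)= - 2738204983/55565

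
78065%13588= 10125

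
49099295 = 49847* 985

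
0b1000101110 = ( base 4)20232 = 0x22e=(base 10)558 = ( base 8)1056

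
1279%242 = 69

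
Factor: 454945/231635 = 90989/46327 = 46327^( - 1 )*90989^1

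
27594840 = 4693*5880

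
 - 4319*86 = -371434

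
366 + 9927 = 10293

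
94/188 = 1/2=0.50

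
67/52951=67/52951 = 0.00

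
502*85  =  42670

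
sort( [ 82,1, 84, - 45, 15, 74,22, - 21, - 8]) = [ - 45,-21, - 8 , 1,15, 22,74, 82,84] 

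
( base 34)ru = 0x3B4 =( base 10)948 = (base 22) 1L2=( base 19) 2bh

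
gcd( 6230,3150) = 70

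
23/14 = 23/14 = 1.64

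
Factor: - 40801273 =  - 41^1*59^1 *101^1*167^1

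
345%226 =119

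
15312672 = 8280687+7031985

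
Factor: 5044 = 2^2 * 13^1*97^1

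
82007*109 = 8938763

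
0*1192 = 0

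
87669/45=1948 + 1/5=1948.20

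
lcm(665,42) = 3990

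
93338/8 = 11667 + 1/4 = 11667.25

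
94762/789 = 94762/789 = 120.10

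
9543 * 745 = 7109535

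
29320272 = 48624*603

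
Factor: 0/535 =0= 0^1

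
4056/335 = 12 + 36/335 = 12.11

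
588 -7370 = - 6782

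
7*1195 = 8365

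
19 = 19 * 1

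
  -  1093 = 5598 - 6691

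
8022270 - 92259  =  7930011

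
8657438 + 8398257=17055695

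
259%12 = 7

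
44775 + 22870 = 67645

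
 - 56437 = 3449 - 59886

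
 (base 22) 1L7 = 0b1110111001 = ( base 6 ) 4225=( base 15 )438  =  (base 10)953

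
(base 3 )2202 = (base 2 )1001010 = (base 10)74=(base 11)68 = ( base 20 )3e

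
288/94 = 3 + 3/47= 3.06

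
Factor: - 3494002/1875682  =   - 1747001/937841 = - 937841^( - 1) * 1747001^1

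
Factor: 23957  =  23957^1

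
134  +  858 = 992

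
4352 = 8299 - 3947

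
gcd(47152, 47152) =47152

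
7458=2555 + 4903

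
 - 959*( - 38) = 36442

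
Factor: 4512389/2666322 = 2^( - 1 )*3^( - 2 )*7^1*89^1*167^( - 1)*887^( - 1 )*7243^1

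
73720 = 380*194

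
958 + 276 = 1234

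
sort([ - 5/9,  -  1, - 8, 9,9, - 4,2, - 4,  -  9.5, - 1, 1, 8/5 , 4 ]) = [ - 9.5,  -  8,-4, - 4, - 1, - 1, -5/9, 1 , 8/5,2,4, 9,9 ] 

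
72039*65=4682535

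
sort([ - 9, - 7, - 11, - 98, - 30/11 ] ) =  [ - 98,-11 , - 9,-7 , - 30/11]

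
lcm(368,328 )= 15088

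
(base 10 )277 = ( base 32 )8L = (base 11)232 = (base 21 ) d4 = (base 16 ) 115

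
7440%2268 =636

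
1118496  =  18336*61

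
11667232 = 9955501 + 1711731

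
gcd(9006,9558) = 6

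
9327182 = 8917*1046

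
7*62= 434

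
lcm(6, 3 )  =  6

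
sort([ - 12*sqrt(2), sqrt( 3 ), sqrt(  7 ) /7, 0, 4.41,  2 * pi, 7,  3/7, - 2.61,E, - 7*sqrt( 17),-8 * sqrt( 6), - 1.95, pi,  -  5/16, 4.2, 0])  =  [ - 7 * sqrt( 17), - 8* sqrt(6), - 12*sqrt (2 ), - 2.61, - 1.95,-5/16,0,0, sqrt ( 7 ) /7,3/7,sqrt( 3 ), E, pi, 4.2, 4.41, 2*pi,7 ]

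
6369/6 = 2123/2 =1061.50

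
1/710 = 1/710=0.00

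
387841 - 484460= -96619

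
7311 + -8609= - 1298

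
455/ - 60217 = - 455/60217  =  - 0.01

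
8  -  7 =1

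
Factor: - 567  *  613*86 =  - 2^1*3^4*7^1*43^1*613^1 =- 29891106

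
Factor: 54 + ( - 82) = -28 = -2^2*7^1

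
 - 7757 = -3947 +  -3810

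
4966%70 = 66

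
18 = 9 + 9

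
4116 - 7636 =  - 3520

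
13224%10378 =2846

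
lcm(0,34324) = 0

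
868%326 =216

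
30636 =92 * 333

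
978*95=92910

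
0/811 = 0 = 0.00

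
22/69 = 22/69 = 0.32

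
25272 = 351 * 72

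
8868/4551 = 2956/1517  =  1.95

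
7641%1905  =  21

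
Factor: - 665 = - 5^1*7^1*19^1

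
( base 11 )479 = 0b1000111010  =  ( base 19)1B0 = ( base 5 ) 4240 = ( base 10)570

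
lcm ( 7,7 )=7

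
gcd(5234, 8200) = 2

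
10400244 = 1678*6198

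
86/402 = 43/201 = 0.21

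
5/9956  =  5/9956 = 0.00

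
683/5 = 683/5 =136.60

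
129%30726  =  129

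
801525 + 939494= 1741019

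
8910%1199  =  517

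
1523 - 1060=463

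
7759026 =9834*789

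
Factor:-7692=  -  2^2 *3^1*641^1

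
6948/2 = 3474=3474.00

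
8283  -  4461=3822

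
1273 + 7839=9112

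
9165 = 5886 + 3279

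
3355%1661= 33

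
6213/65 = 95 + 38/65 = 95.58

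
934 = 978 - 44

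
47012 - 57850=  - 10838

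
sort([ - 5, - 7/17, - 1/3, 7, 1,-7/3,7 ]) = [ - 5, - 7/3, - 7/17, - 1/3,1,7 , 7]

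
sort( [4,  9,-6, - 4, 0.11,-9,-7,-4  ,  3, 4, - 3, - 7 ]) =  [-9,-7, - 7 , - 6, - 4, - 4,-3,  0.11, 3,4, 4,9]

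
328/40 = 41/5 = 8.20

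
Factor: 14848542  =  2^1*3^3*274973^1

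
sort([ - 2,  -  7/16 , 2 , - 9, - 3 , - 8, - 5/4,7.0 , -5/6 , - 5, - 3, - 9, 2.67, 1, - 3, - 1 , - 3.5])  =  [  -  9, - 9, - 8, - 5,  -  3.5,-3 , - 3 , - 3, - 2,  -  5/4, - 1, - 5/6, - 7/16, 1,  2,2.67, 7.0] 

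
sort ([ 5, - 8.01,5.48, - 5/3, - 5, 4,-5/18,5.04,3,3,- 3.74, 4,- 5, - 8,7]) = [ - 8.01,-8,-5,-5, - 3.74, - 5/3, - 5/18,3,3,4,4,5, 5.04, 5.48,  7 ]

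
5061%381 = 108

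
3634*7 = 25438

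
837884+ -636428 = 201456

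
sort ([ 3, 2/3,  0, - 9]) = [  -  9 , 0, 2/3 , 3]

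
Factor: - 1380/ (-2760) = 1/2=2^( - 1 )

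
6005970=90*66733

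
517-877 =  - 360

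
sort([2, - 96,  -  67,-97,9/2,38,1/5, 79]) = [ - 97, - 96, - 67, 1/5,2,9/2, 38, 79]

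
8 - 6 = 2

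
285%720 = 285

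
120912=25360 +95552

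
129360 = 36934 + 92426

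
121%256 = 121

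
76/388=19/97  =  0.20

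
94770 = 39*2430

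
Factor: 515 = 5^1*103^1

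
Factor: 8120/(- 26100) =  - 2^1*3^( - 2)*5^( -1)*7^1 = -14/45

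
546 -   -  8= 554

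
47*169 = 7943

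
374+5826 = 6200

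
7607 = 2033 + 5574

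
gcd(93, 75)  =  3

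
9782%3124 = 410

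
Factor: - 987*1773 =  - 1749951= - 3^3*7^1 *47^1*197^1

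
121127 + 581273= 702400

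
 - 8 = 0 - 8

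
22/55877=22/55877 = 0.00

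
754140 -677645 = 76495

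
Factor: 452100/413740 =3^1* 5^1* 11^1*151^(-1 ) = 165/151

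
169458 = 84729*2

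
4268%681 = 182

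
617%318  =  299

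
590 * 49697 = 29321230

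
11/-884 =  - 1+873/884 = - 0.01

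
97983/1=97983 = 97983.00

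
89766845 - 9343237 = 80423608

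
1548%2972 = 1548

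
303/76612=303/76612 =0.00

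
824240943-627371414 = 196869529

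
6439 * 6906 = 44467734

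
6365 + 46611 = 52976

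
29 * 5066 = 146914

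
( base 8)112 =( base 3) 2202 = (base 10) 74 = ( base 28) 2i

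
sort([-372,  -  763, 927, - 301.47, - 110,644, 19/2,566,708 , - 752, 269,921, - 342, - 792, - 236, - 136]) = [ - 792, - 763, - 752, - 372 , - 342,-301.47,-236 , - 136,  -  110, 19/2,269, 566,644, 708,921,927] 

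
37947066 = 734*51699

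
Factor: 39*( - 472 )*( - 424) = 2^6*3^1  *  13^1 * 53^1*59^1 = 7804992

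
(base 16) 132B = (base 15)16C2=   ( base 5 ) 124112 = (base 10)4907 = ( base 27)6JK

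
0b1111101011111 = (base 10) 8031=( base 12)4793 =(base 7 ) 32262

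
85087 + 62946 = 148033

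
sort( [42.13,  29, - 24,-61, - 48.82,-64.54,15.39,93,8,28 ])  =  [ - 64.54, - 61, - 48.82,  -  24, 8,15.39, 28,29,  42.13, 93] 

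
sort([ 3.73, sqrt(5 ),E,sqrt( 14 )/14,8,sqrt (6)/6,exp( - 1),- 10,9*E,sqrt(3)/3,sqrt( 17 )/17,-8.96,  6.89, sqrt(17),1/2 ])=[ - 10, - 8.96,sqrt( 17) /17,sqrt ( 14)/14,exp( - 1), sqrt(6 )/6,1/2, sqrt(3 ) /3,sqrt( 5 ), E,3.73 , sqrt(17 ) , 6.89 , 8,9*E]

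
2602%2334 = 268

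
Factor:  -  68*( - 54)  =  2^3*3^3*17^1=3672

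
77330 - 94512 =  - 17182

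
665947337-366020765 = 299926572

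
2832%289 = 231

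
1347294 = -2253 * (-598)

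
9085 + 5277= 14362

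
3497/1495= 2 + 39/115 = 2.34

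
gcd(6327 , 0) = 6327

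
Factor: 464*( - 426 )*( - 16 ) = 2^9*3^1 * 29^1*71^1 = 3162624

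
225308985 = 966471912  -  741162927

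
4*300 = 1200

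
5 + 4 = 9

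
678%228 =222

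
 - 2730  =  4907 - 7637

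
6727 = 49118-42391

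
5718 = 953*6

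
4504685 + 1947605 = 6452290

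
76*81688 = 6208288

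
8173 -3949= 4224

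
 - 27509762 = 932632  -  28442394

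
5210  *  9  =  46890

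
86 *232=19952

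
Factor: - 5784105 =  - 3^1*5^1*385607^1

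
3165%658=533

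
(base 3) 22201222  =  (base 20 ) FIB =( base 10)6371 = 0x18E3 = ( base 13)2B91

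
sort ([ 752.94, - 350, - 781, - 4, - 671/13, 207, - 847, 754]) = [ - 847, - 781, - 350, - 671/13,-4, 207, 752.94,754]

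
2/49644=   1/24822=0.00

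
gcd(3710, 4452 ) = 742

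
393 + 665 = 1058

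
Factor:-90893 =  - 11^1 * 8263^1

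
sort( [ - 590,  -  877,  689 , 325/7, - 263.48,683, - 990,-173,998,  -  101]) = [  -  990, -877, - 590, - 263.48, - 173, - 101, 325/7,683, 689, 998 ] 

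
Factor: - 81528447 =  - 3^1 * 7^1*11^1 *13^1*17^1*1597^1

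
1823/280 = 6 + 143/280 =6.51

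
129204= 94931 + 34273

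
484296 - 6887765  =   - 6403469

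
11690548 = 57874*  202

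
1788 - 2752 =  - 964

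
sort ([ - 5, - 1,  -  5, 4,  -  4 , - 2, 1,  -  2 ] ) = [ - 5, - 5 , - 4, - 2, - 2,-1, 1 , 4] 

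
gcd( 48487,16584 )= 1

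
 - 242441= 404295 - 646736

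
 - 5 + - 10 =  -15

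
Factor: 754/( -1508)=-1/2 = - 2^( - 1)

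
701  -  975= - 274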